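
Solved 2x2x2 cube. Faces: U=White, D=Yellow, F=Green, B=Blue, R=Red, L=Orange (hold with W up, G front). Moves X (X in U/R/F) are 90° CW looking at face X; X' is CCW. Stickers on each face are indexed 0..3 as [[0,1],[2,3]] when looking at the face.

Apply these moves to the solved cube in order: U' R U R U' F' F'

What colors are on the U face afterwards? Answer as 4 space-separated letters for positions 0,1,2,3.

After move 1 (U'): U=WWWW F=OOGG R=GGRR B=RRBB L=BBOO
After move 2 (R): R=RGRG U=WOWG F=OYGY D=YBYR B=WRWB
After move 3 (U): U=WWGO F=RGGY R=WRRG B=BBWB L=OYOO
After move 4 (R): R=RWGR U=WGGY F=RBGR D=YWYB B=OBWB
After move 5 (U'): U=GYWG F=OYGR R=RBGR B=RWWB L=OBOO
After move 6 (F'): F=YROG U=GYRG R=WBYR D=BOYB L=OGOW
After move 7 (F'): F=RGYO U=GYWY R=OBBR D=GWYB L=OGOR
Query: U face = GYWY

Answer: G Y W Y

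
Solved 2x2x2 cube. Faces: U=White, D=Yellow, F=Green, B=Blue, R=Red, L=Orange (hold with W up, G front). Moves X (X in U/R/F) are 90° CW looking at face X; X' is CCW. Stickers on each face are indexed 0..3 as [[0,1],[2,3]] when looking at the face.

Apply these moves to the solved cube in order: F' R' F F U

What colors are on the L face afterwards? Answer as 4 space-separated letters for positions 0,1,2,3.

Answer: R G O R

Derivation:
After move 1 (F'): F=GGGG U=WWRR R=YRYR D=OOYY L=OWOW
After move 2 (R'): R=RRYY U=WBRB F=GWGR D=OGYG B=YBOB
After move 3 (F): F=GGRW U=WBWW R=RRBY D=YRYG L=OOOG
After move 4 (F): F=RGWG U=WBGO R=WRWY D=BRYG L=OYOR
After move 5 (U): U=GWOB F=WRWG R=YBWY B=OYOB L=RGOR
Query: L face = RGOR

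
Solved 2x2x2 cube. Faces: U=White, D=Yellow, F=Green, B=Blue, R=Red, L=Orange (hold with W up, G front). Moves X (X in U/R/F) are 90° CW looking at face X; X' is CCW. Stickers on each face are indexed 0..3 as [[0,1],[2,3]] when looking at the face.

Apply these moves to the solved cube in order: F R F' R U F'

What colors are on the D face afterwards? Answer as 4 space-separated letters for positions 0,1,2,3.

Answer: Y O Y O

Derivation:
After move 1 (F): F=GGGG U=WWOO R=WRWR D=RRYY L=OYOY
After move 2 (R): R=WWRR U=WGOG F=GRGY D=RBYB B=OBWB
After move 3 (F'): F=RYGG U=WGWR R=BWRR D=YYYB L=OGOO
After move 4 (R): R=RBRW U=WYWG F=RYGB D=YWYO B=RBGB
After move 5 (U): U=WWGY F=RBGB R=RBRW B=OGGB L=RYOO
After move 6 (F'): F=BBRG U=WWRR R=WBYW D=YOYO L=RYOG
Query: D face = YOYO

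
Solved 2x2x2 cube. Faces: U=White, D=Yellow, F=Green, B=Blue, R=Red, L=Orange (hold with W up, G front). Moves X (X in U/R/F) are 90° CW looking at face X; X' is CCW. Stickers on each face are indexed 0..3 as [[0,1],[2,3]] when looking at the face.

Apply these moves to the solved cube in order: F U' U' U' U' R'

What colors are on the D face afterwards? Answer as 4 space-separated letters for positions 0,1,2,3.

Answer: R G Y G

Derivation:
After move 1 (F): F=GGGG U=WWOO R=WRWR D=RRYY L=OYOY
After move 2 (U'): U=WOWO F=OYGG R=GGWR B=WRBB L=BBOY
After move 3 (U'): U=OOWW F=BBGG R=OYWR B=GGBB L=WROY
After move 4 (U'): U=OWOW F=WRGG R=BBWR B=OYBB L=GGOY
After move 5 (U'): U=WWOO F=GGGG R=WRWR B=BBBB L=OYOY
After move 6 (R'): R=RRWW U=WBOB F=GWGO D=RGYG B=YBRB
Query: D face = RGYG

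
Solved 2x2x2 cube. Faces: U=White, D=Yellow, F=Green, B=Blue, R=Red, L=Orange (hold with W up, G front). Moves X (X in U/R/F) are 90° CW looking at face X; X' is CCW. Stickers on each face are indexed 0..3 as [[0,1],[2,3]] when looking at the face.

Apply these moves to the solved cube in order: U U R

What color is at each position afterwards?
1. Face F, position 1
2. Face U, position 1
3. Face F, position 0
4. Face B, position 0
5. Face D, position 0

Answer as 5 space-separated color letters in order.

After move 1 (U): U=WWWW F=RRGG R=BBRR B=OOBB L=GGOO
After move 2 (U): U=WWWW F=BBGG R=OORR B=GGBB L=RROO
After move 3 (R): R=RORO U=WBWG F=BYGY D=YBYG B=WGWB
Query 1: F[1] = Y
Query 2: U[1] = B
Query 3: F[0] = B
Query 4: B[0] = W
Query 5: D[0] = Y

Answer: Y B B W Y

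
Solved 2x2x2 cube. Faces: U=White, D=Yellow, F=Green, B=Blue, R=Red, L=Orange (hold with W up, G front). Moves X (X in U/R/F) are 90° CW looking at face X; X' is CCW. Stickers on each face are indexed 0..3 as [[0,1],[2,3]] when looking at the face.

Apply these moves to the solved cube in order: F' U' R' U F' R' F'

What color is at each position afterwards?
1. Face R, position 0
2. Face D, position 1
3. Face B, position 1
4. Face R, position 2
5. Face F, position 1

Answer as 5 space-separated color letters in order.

Answer: R Y B R G

Derivation:
After move 1 (F'): F=GGGG U=WWRR R=YRYR D=OOYY L=OWOW
After move 2 (U'): U=WRWR F=OWGG R=GGYR B=YRBB L=BBOW
After move 3 (R'): R=GRGY U=WBWY F=ORGR D=OWYG B=YROB
After move 4 (U): U=WWYB F=GRGR R=YRGY B=BBOB L=OROW
After move 5 (F'): F=RRGG U=WWYG R=WROY D=RWYG L=OBOY
After move 6 (R'): R=RYWO U=WOYB F=RWGG D=RRYG B=GBWB
After move 7 (F'): F=WGRG U=WORW R=RYRO D=BYYG L=OBOY
Query 1: R[0] = R
Query 2: D[1] = Y
Query 3: B[1] = B
Query 4: R[2] = R
Query 5: F[1] = G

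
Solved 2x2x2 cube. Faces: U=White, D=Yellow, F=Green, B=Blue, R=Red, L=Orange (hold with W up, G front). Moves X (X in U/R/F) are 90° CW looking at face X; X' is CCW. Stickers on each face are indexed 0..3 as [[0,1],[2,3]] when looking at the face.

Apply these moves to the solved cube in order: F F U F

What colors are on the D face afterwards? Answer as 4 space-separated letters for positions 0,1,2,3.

After move 1 (F): F=GGGG U=WWOO R=WRWR D=RRYY L=OYOY
After move 2 (F): F=GGGG U=WWYY R=OROR D=WWYY L=OROR
After move 3 (U): U=YWYW F=ORGG R=BBOR B=ORBB L=GGOR
After move 4 (F): F=GOGR U=YWRG R=YBWR D=OBYY L=GWOW
Query: D face = OBYY

Answer: O B Y Y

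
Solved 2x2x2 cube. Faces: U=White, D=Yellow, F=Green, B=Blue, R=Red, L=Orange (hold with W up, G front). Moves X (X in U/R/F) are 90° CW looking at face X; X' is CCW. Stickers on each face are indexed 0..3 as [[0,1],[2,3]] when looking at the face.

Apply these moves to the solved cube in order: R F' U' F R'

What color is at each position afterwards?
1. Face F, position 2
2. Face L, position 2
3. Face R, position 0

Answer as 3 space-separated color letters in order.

Answer: G O Y

Derivation:
After move 1 (R): R=RRRR U=WGWG F=GYGY D=YBYB B=WBWB
After move 2 (F'): F=YYGG U=WGRR R=BRYR D=OOYB L=OGOW
After move 3 (U'): U=GRWR F=OGGG R=YYYR B=BRWB L=WBOW
After move 4 (F): F=GOGG U=GRWB R=WYRR D=YYYB L=WOOO
After move 5 (R'): R=YRWR U=GWWB F=GRGB D=YOYG B=BRYB
Query 1: F[2] = G
Query 2: L[2] = O
Query 3: R[0] = Y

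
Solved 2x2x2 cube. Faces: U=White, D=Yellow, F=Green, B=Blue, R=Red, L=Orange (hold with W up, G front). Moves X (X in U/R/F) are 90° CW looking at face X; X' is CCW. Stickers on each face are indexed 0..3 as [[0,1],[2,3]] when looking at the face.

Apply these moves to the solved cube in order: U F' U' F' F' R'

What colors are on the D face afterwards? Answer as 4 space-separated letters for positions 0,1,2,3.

After move 1 (U): U=WWWW F=RRGG R=BBRR B=OOBB L=GGOO
After move 2 (F'): F=RGRG U=WWBR R=YBYR D=GOYY L=GWOW
After move 3 (U'): U=WRWB F=GWRG R=RGYR B=YBBB L=OOOW
After move 4 (F'): F=WGGR U=WRRY R=OGGR D=OWYY L=OBOW
After move 5 (F'): F=GRWG U=WROG R=WGOR D=BWYY L=OYOR
After move 6 (R'): R=GRWO U=WBOY F=GRWG D=BRYG B=YBWB
Query: D face = BRYG

Answer: B R Y G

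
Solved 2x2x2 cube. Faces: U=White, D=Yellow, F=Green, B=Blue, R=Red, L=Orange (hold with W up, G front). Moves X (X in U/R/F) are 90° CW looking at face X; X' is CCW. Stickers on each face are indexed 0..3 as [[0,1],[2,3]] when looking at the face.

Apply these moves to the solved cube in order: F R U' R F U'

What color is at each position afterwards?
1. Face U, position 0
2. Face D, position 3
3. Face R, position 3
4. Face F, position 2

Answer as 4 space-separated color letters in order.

Answer: Y W R B

Derivation:
After move 1 (F): F=GGGG U=WWOO R=WRWR D=RRYY L=OYOY
After move 2 (R): R=WWRR U=WGOG F=GRGY D=RBYB B=OBWB
After move 3 (U'): U=GGWO F=OYGY R=GRRR B=WWWB L=OBOY
After move 4 (R): R=RGRR U=GYWY F=OBGB D=RWYW B=OWGB
After move 5 (F): F=GOBB U=GYYB R=WGYR D=RRYW L=OROW
After move 6 (U'): U=YBGY F=ORBB R=GOYR B=WGGB L=OWOW
Query 1: U[0] = Y
Query 2: D[3] = W
Query 3: R[3] = R
Query 4: F[2] = B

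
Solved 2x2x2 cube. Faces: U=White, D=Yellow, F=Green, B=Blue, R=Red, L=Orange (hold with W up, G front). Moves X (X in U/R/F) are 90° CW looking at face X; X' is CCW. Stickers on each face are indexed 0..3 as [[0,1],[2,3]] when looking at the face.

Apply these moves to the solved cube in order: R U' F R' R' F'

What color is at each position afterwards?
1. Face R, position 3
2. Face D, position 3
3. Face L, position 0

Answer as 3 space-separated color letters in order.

Answer: W B W

Derivation:
After move 1 (R): R=RRRR U=WGWG F=GYGY D=YBYB B=WBWB
After move 2 (U'): U=GGWW F=OOGY R=GYRR B=RRWB L=WBOO
After move 3 (F): F=GOYO U=GGOB R=WYWR D=RGYB L=WYOB
After move 4 (R'): R=YRWW U=GWOR F=GGYB D=ROYO B=BRGB
After move 5 (R'): R=RWYW U=GGOB F=GWYR D=RGYB B=OROB
After move 6 (F'): F=WRGY U=GGRY R=GWRW D=YBYB L=WBOO
Query 1: R[3] = W
Query 2: D[3] = B
Query 3: L[0] = W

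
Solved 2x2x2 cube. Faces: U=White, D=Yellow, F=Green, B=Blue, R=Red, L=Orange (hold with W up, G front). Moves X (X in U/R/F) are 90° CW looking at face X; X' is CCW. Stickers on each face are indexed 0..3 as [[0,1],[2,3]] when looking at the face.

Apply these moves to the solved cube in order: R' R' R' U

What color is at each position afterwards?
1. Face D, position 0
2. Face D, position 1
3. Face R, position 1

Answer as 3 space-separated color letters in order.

After move 1 (R'): R=RRRR U=WBWB F=GWGW D=YGYG B=YBYB
After move 2 (R'): R=RRRR U=WYWY F=GBGB D=YWYW B=GBGB
After move 3 (R'): R=RRRR U=WGWG F=GYGY D=YBYB B=WBWB
After move 4 (U): U=WWGG F=RRGY R=WBRR B=OOWB L=GYOO
Query 1: D[0] = Y
Query 2: D[1] = B
Query 3: R[1] = B

Answer: Y B B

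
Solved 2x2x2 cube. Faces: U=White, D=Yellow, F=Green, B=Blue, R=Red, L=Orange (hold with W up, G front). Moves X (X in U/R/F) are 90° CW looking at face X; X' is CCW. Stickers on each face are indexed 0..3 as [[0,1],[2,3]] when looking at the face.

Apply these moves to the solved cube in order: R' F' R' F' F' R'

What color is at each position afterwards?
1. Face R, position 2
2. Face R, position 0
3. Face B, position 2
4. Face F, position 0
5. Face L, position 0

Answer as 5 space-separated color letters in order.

Answer: W R R R O

Derivation:
After move 1 (R'): R=RRRR U=WBWB F=GWGW D=YGYG B=YBYB
After move 2 (F'): F=WWGG U=WBRR R=GRYR D=OOYG L=OBOW
After move 3 (R'): R=RRGY U=WYRY F=WBGR D=OWYG B=GBOB
After move 4 (F'): F=BRWG U=WYRG R=WROY D=BWYG L=OYOR
After move 5 (F'): F=RGBW U=WYWO R=WRBY D=YRYG L=OGOR
After move 6 (R'): R=RYWB U=WOWG F=RYBO D=YGYW B=GBRB
Query 1: R[2] = W
Query 2: R[0] = R
Query 3: B[2] = R
Query 4: F[0] = R
Query 5: L[0] = O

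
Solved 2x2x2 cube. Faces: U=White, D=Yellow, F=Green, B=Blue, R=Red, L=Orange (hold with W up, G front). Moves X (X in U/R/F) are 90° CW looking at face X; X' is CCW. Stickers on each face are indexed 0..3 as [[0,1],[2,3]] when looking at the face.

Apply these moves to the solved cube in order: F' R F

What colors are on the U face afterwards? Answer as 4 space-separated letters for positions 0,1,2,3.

Answer: W G W W

Derivation:
After move 1 (F'): F=GGGG U=WWRR R=YRYR D=OOYY L=OWOW
After move 2 (R): R=YYRR U=WGRG F=GOGY D=OBYB B=RBWB
After move 3 (F): F=GGYO U=WGWW R=RYGR D=RYYB L=OOOB
Query: U face = WGWW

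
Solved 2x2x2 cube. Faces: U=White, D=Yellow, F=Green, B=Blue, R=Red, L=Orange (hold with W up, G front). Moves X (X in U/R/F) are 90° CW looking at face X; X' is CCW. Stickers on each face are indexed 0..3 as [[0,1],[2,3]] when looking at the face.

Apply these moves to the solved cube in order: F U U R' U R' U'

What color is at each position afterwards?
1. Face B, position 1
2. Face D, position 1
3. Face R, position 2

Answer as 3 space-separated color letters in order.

After move 1 (F): F=GGGG U=WWOO R=WRWR D=RRYY L=OYOY
After move 2 (U): U=OWOW F=WRGG R=BBWR B=OYBB L=GGOY
After move 3 (U): U=OOWW F=BBGG R=OYWR B=GGBB L=WROY
After move 4 (R'): R=YROW U=OBWG F=BOGW D=RBYG B=YGRB
After move 5 (U): U=WOGB F=YRGW R=YGOW B=WRRB L=BOOY
After move 6 (R'): R=GWYO U=WRGW F=YOGB D=RRYW B=GRBB
After move 7 (U'): U=RWWG F=BOGB R=YOYO B=GWBB L=GROY
Query 1: B[1] = W
Query 2: D[1] = R
Query 3: R[2] = Y

Answer: W R Y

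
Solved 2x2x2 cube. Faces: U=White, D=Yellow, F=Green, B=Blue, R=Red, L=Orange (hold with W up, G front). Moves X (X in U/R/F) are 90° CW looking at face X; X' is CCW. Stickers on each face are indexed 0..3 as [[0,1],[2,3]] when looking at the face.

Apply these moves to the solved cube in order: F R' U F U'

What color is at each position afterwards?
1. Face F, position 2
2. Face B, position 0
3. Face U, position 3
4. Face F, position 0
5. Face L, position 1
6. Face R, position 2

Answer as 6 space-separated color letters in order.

Answer: O B Y G Y B

Derivation:
After move 1 (F): F=GGGG U=WWOO R=WRWR D=RRYY L=OYOY
After move 2 (R'): R=RRWW U=WBOB F=GWGO D=RGYG B=YBRB
After move 3 (U): U=OWBB F=RRGO R=YBWW B=OYRB L=GWOY
After move 4 (F): F=GROR U=OWYW R=BBBW D=WYYG L=GROG
After move 5 (U'): U=WWOY F=GROR R=GRBW B=BBRB L=OYOG
Query 1: F[2] = O
Query 2: B[0] = B
Query 3: U[3] = Y
Query 4: F[0] = G
Query 5: L[1] = Y
Query 6: R[2] = B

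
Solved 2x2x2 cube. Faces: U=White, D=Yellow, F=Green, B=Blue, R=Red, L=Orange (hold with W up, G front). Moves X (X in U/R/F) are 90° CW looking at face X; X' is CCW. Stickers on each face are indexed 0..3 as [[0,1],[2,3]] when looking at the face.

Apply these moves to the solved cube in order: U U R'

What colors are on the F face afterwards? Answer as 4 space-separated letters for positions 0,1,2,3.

After move 1 (U): U=WWWW F=RRGG R=BBRR B=OOBB L=GGOO
After move 2 (U): U=WWWW F=BBGG R=OORR B=GGBB L=RROO
After move 3 (R'): R=OROR U=WBWG F=BWGW D=YBYG B=YGYB
Query: F face = BWGW

Answer: B W G W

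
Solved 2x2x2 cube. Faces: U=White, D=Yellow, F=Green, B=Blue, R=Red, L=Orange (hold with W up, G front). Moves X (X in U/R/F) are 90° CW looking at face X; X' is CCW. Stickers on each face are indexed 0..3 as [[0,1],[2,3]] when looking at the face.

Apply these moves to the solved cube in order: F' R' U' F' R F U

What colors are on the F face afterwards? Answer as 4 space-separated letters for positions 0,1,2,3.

Answer: G G G W

Derivation:
After move 1 (F'): F=GGGG U=WWRR R=YRYR D=OOYY L=OWOW
After move 2 (R'): R=RRYY U=WBRB F=GWGR D=OGYG B=YBOB
After move 3 (U'): U=BBWR F=OWGR R=GWYY B=RROB L=YBOW
After move 4 (F'): F=WROG U=BBGY R=GWOY D=BWYG L=YROW
After move 5 (R): R=OGYW U=BRGG F=WWOG D=BOYR B=YRBB
After move 6 (F): F=OWGW U=BRWR R=GGGW D=YOYR L=YBOO
After move 7 (U): U=WBRR F=GGGW R=YRGW B=YBBB L=OWOO
Query: F face = GGGW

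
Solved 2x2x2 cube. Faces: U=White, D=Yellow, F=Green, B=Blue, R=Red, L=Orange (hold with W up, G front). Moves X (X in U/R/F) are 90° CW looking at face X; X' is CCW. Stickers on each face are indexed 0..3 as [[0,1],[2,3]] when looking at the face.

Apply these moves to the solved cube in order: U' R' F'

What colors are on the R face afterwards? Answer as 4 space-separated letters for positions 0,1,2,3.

After move 1 (U'): U=WWWW F=OOGG R=GGRR B=RRBB L=BBOO
After move 2 (R'): R=GRGR U=WBWR F=OWGW D=YOYG B=YRYB
After move 3 (F'): F=WWOG U=WBGG R=ORYR D=BOYG L=BROW
Query: R face = ORYR

Answer: O R Y R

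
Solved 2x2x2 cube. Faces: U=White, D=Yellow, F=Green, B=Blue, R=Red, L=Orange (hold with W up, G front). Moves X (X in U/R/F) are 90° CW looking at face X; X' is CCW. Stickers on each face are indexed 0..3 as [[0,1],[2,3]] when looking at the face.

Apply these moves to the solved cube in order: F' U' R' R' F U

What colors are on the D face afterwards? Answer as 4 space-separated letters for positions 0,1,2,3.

Answer: G R Y R

Derivation:
After move 1 (F'): F=GGGG U=WWRR R=YRYR D=OOYY L=OWOW
After move 2 (U'): U=WRWR F=OWGG R=GGYR B=YRBB L=BBOW
After move 3 (R'): R=GRGY U=WBWY F=ORGR D=OWYG B=YROB
After move 4 (R'): R=RYGG U=WOWY F=OBGY D=ORYR B=GRWB
After move 5 (F): F=GOYB U=WOWB R=WYYG D=GRYR L=BOOR
After move 6 (U): U=WWBO F=WYYB R=GRYG B=BOWB L=GOOR
Query: D face = GRYR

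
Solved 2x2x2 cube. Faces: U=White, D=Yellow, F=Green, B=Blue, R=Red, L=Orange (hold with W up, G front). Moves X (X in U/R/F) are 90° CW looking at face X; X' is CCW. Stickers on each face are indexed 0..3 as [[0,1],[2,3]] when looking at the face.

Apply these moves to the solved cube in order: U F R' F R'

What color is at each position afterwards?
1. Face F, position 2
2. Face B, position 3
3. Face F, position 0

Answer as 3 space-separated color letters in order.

After move 1 (U): U=WWWW F=RRGG R=BBRR B=OOBB L=GGOO
After move 2 (F): F=GRGR U=WWOG R=WBWR D=RBYY L=GYOY
After move 3 (R'): R=BRWW U=WBOO F=GWGG D=RRYR B=YOBB
After move 4 (F): F=GGGW U=WBYY R=OROW D=WBYR L=GROR
After move 5 (R'): R=RWOO U=WBYY F=GBGY D=WGYW B=ROBB
Query 1: F[2] = G
Query 2: B[3] = B
Query 3: F[0] = G

Answer: G B G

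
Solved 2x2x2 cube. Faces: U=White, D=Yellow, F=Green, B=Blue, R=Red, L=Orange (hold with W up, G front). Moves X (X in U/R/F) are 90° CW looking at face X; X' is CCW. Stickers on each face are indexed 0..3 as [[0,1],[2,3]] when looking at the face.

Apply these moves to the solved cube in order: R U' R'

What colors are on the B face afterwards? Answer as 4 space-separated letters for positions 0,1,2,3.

Answer: B R B B

Derivation:
After move 1 (R): R=RRRR U=WGWG F=GYGY D=YBYB B=WBWB
After move 2 (U'): U=GGWW F=OOGY R=GYRR B=RRWB L=WBOO
After move 3 (R'): R=YRGR U=GWWR F=OGGW D=YOYY B=BRBB
Query: B face = BRBB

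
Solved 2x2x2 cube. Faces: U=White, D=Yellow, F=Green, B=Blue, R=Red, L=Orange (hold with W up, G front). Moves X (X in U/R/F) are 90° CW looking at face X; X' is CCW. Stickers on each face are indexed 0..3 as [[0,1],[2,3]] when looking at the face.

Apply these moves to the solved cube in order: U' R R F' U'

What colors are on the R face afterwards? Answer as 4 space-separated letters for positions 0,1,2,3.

After move 1 (U'): U=WWWW F=OOGG R=GGRR B=RRBB L=BBOO
After move 2 (R): R=RGRG U=WOWG F=OYGY D=YBYR B=WRWB
After move 3 (R): R=RRGG U=WYWY F=OBGR D=YWYW B=GROB
After move 4 (F'): F=BROG U=WYRG R=WRYG D=BOYW L=BYOW
After move 5 (U'): U=YGWR F=BYOG R=BRYG B=WROB L=GROW
Query: R face = BRYG

Answer: B R Y G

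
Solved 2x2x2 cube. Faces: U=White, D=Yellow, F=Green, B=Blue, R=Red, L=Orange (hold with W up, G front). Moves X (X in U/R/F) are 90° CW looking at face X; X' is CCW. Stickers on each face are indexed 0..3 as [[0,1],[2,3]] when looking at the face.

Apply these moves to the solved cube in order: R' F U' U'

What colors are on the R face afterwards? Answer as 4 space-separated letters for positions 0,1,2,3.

Answer: O Y B R

Derivation:
After move 1 (R'): R=RRRR U=WBWB F=GWGW D=YGYG B=YBYB
After move 2 (F): F=GGWW U=WBOO R=WRBR D=RRYG L=OYOG
After move 3 (U'): U=BOWO F=OYWW R=GGBR B=WRYB L=YBOG
After move 4 (U'): U=OOBW F=YBWW R=OYBR B=GGYB L=WROG
Query: R face = OYBR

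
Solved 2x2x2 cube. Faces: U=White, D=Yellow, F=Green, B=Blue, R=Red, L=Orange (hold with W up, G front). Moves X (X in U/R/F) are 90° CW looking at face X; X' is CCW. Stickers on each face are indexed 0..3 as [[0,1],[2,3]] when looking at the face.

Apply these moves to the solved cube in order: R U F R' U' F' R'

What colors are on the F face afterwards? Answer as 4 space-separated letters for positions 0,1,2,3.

Answer: Y O G G

Derivation:
After move 1 (R): R=RRRR U=WGWG F=GYGY D=YBYB B=WBWB
After move 2 (U): U=WWGG F=RRGY R=WBRR B=OOWB L=GYOO
After move 3 (F): F=GRYR U=WWOY R=GBGR D=RWYB L=GYOB
After move 4 (R'): R=BRGG U=WWOO F=GWYY D=RRYR B=BOWB
After move 5 (U'): U=WOWO F=GYYY R=GWGG B=BRWB L=BOOB
After move 6 (F'): F=YYGY U=WOGG R=RWRG D=OBYR L=BOOW
After move 7 (R'): R=WGRR U=WWGB F=YOGG D=OYYY B=RRBB
Query: F face = YOGG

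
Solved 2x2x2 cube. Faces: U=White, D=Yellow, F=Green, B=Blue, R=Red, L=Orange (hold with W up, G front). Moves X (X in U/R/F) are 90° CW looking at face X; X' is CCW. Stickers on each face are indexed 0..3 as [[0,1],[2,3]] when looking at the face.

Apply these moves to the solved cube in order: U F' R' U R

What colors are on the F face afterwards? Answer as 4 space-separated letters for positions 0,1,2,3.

Answer: B G R G

Derivation:
After move 1 (U): U=WWWW F=RRGG R=BBRR B=OOBB L=GGOO
After move 2 (F'): F=RGRG U=WWBR R=YBYR D=GOYY L=GWOW
After move 3 (R'): R=BRYY U=WBBO F=RWRR D=GGYG B=YOOB
After move 4 (U): U=BWOB F=BRRR R=YOYY B=GWOB L=RWOW
After move 5 (R): R=YYYO U=BROR F=BGRG D=GOYG B=BWWB
Query: F face = BGRG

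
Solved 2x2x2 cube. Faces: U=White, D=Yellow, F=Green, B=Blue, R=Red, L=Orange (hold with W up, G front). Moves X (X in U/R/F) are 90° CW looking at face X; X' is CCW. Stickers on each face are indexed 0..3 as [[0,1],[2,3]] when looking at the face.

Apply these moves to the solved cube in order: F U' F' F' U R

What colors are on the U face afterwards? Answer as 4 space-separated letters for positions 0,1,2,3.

After move 1 (F): F=GGGG U=WWOO R=WRWR D=RRYY L=OYOY
After move 2 (U'): U=WOWO F=OYGG R=GGWR B=WRBB L=BBOY
After move 3 (F'): F=YGOG U=WOGW R=RGRR D=BYYY L=BOOW
After move 4 (F'): F=GGYO U=WORR R=YGBR D=OWYY L=BWOG
After move 5 (U): U=RWRO F=YGYO R=WRBR B=BWBB L=GGOG
After move 6 (R): R=BWRR U=RGRO F=YWYY D=OBYB B=OWWB
Query: U face = RGRO

Answer: R G R O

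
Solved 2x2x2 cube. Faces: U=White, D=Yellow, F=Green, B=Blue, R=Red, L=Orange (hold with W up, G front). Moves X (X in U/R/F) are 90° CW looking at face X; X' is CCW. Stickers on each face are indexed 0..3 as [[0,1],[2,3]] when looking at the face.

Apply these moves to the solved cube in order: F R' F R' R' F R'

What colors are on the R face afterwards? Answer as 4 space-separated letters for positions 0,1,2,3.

After move 1 (F): F=GGGG U=WWOO R=WRWR D=RRYY L=OYOY
After move 2 (R'): R=RRWW U=WBOB F=GWGO D=RGYG B=YBRB
After move 3 (F): F=GGOW U=WBYY R=ORBW D=WRYG L=OROG
After move 4 (R'): R=RWOB U=WRYY F=GBOY D=WGYW B=GBRB
After move 5 (R'): R=WBRO U=WRYG F=GROY D=WBYY B=WBGB
After move 6 (F): F=OGYR U=WRGR R=YBGO D=RWYY L=OWOB
After move 7 (R'): R=BOYG U=WGGW F=ORYR D=RGYR B=YBWB
Query: R face = BOYG

Answer: B O Y G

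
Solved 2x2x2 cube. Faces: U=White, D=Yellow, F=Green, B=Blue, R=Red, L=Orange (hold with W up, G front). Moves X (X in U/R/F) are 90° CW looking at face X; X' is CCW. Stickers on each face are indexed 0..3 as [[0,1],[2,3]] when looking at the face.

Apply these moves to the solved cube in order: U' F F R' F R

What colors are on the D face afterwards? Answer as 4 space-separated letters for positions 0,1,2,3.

Answer: O W Y Y

Derivation:
After move 1 (U'): U=WWWW F=OOGG R=GGRR B=RRBB L=BBOO
After move 2 (F): F=GOGO U=WWOB R=WGWR D=RGYY L=BYOY
After move 3 (F): F=GGOO U=WWYY R=OGBR D=WWYY L=BROG
After move 4 (R'): R=GROB U=WBYR F=GWOY D=WGYO B=YRWB
After move 5 (F): F=OGYW U=WBGR R=YRRB D=OGYO L=BWOG
After move 6 (R): R=RYBR U=WGGW F=OGYO D=OWYY B=RRBB
Query: D face = OWYY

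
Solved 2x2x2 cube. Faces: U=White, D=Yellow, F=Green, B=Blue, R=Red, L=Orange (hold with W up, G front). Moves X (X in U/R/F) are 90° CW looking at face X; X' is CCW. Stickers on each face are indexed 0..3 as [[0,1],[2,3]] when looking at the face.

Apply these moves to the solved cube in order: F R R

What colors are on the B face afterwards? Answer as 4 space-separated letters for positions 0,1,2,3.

After move 1 (F): F=GGGG U=WWOO R=WRWR D=RRYY L=OYOY
After move 2 (R): R=WWRR U=WGOG F=GRGY D=RBYB B=OBWB
After move 3 (R): R=RWRW U=WROY F=GBGB D=RWYO B=GBGB
Query: B face = GBGB

Answer: G B G B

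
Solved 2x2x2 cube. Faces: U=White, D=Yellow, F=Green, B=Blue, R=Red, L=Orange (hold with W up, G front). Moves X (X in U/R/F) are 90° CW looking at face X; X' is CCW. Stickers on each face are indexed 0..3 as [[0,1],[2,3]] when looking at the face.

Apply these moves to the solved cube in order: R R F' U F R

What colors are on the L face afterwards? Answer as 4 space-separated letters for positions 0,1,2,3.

Answer: B O O O

Derivation:
After move 1 (R): R=RRRR U=WGWG F=GYGY D=YBYB B=WBWB
After move 2 (R): R=RRRR U=WYWY F=GBGB D=YWYW B=GBGB
After move 3 (F'): F=BBGG U=WYRR R=WRYR D=OOYW L=OYOW
After move 4 (U): U=RWRY F=WRGG R=GBYR B=OYGB L=BBOW
After move 5 (F): F=GWGR U=RWWB R=RBYR D=YGYW L=BOOO
After move 6 (R): R=YRRB U=RWWR F=GGGW D=YGYO B=BYWB
Query: L face = BOOO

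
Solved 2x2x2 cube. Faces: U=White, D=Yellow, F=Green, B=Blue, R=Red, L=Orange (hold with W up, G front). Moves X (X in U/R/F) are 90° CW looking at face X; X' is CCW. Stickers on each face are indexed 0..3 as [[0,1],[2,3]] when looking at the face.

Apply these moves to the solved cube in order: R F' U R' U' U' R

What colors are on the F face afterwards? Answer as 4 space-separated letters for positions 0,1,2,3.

After move 1 (R): R=RRRR U=WGWG F=GYGY D=YBYB B=WBWB
After move 2 (F'): F=YYGG U=WGRR R=BRYR D=OOYB L=OGOW
After move 3 (U): U=RWRG F=BRGG R=WBYR B=OGWB L=YYOW
After move 4 (R'): R=BRWY U=RWRO F=BWGG D=ORYG B=BGOB
After move 5 (U'): U=WORR F=YYGG R=BWWY B=BROB L=BGOW
After move 6 (U'): U=ORWR F=BGGG R=YYWY B=BWOB L=BROW
After move 7 (R): R=WYYY U=OGWG F=BRGG D=OOYB B=RWRB
Query: F face = BRGG

Answer: B R G G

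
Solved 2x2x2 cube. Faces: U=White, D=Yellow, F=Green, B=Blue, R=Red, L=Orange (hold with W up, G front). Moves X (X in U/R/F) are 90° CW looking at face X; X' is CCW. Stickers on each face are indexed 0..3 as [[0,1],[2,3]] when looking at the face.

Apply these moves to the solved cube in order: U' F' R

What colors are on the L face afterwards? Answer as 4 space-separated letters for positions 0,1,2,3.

Answer: B W O W

Derivation:
After move 1 (U'): U=WWWW F=OOGG R=GGRR B=RRBB L=BBOO
After move 2 (F'): F=OGOG U=WWGR R=YGYR D=BOYY L=BWOW
After move 3 (R): R=YYRG U=WGGG F=OOOY D=BBYR B=RRWB
Query: L face = BWOW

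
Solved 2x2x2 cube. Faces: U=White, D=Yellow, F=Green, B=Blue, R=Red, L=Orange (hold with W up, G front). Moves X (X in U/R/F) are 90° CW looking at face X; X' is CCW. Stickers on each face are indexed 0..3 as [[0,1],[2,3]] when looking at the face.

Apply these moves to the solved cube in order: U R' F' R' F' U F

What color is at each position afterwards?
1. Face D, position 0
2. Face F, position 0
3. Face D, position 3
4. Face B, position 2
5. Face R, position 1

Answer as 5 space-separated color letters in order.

Answer: G W G O O

Derivation:
After move 1 (U): U=WWWW F=RRGG R=BBRR B=OOBB L=GGOO
After move 2 (R'): R=BRBR U=WBWO F=RWGW D=YRYG B=YOYB
After move 3 (F'): F=WWRG U=WBBB R=RRYR D=GOYG L=GOOW
After move 4 (R'): R=RRRY U=WYBY F=WBRB D=GWYG B=GOOB
After move 5 (F'): F=BBWR U=WYRR R=WRGY D=OWYG L=GYOB
After move 6 (U): U=RWRY F=WRWR R=GOGY B=GYOB L=BBOB
After move 7 (F): F=WWRR U=RWBB R=ROYY D=GGYG L=BOOW
Query 1: D[0] = G
Query 2: F[0] = W
Query 3: D[3] = G
Query 4: B[2] = O
Query 5: R[1] = O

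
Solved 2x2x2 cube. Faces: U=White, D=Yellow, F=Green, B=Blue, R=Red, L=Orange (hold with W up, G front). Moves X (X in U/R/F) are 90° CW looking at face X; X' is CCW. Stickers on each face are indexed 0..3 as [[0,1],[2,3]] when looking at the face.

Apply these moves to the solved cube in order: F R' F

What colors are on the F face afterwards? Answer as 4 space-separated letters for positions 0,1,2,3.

Answer: G G O W

Derivation:
After move 1 (F): F=GGGG U=WWOO R=WRWR D=RRYY L=OYOY
After move 2 (R'): R=RRWW U=WBOB F=GWGO D=RGYG B=YBRB
After move 3 (F): F=GGOW U=WBYY R=ORBW D=WRYG L=OROG
Query: F face = GGOW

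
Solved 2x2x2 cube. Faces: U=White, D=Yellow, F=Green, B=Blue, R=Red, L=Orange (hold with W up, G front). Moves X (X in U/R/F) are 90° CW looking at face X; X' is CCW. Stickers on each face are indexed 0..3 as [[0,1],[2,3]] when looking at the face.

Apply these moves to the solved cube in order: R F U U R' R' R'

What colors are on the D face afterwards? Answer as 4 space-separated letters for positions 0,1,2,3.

After move 1 (R): R=RRRR U=WGWG F=GYGY D=YBYB B=WBWB
After move 2 (F): F=GGYY U=WGOO R=WRGR D=RRYB L=OYOB
After move 3 (U): U=OWOG F=WRYY R=WBGR B=OYWB L=GGOB
After move 4 (U): U=OOGW F=WBYY R=OYGR B=GGWB L=WROB
After move 5 (R'): R=YROG U=OWGG F=WOYW D=RBYY B=BGRB
After move 6 (R'): R=RGYO U=ORGB F=WWYG D=ROYW B=YGBB
After move 7 (R'): R=GORY U=OBGY F=WRYB D=RWYG B=WGOB
Query: D face = RWYG

Answer: R W Y G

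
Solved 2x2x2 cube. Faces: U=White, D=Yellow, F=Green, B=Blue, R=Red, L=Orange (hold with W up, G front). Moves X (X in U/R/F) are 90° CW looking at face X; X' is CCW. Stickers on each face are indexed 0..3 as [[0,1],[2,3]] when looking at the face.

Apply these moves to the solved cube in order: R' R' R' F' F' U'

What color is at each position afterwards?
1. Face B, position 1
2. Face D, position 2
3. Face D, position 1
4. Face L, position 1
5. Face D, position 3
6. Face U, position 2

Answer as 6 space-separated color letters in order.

After move 1 (R'): R=RRRR U=WBWB F=GWGW D=YGYG B=YBYB
After move 2 (R'): R=RRRR U=WYWY F=GBGB D=YWYW B=GBGB
After move 3 (R'): R=RRRR U=WGWG F=GYGY D=YBYB B=WBWB
After move 4 (F'): F=YYGG U=WGRR R=BRYR D=OOYB L=OGOW
After move 5 (F'): F=YGYG U=WGBY R=OROR D=GWYB L=OROR
After move 6 (U'): U=GYWB F=ORYG R=YGOR B=ORWB L=WBOR
Query 1: B[1] = R
Query 2: D[2] = Y
Query 3: D[1] = W
Query 4: L[1] = B
Query 5: D[3] = B
Query 6: U[2] = W

Answer: R Y W B B W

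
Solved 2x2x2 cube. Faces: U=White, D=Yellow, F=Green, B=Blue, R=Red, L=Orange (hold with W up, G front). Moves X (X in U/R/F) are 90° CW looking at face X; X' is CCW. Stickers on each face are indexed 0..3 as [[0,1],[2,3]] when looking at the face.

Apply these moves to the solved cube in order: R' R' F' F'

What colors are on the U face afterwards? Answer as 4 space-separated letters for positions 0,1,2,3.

After move 1 (R'): R=RRRR U=WBWB F=GWGW D=YGYG B=YBYB
After move 2 (R'): R=RRRR U=WYWY F=GBGB D=YWYW B=GBGB
After move 3 (F'): F=BBGG U=WYRR R=WRYR D=OOYW L=OYOW
After move 4 (F'): F=BGBG U=WYWY R=OROR D=YWYW L=OROR
Query: U face = WYWY

Answer: W Y W Y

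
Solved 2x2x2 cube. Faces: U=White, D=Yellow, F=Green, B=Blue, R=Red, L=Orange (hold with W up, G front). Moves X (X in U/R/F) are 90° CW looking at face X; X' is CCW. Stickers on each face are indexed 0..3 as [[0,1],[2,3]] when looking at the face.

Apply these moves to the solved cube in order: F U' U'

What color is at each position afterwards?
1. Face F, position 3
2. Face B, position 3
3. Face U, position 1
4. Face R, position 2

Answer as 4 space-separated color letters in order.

Answer: G B O W

Derivation:
After move 1 (F): F=GGGG U=WWOO R=WRWR D=RRYY L=OYOY
After move 2 (U'): U=WOWO F=OYGG R=GGWR B=WRBB L=BBOY
After move 3 (U'): U=OOWW F=BBGG R=OYWR B=GGBB L=WROY
Query 1: F[3] = G
Query 2: B[3] = B
Query 3: U[1] = O
Query 4: R[2] = W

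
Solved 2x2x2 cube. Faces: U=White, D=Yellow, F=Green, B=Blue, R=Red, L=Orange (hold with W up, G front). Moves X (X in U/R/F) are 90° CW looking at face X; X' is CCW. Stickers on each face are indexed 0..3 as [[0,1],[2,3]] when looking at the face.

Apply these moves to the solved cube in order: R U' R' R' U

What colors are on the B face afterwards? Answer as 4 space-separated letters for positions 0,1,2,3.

After move 1 (R): R=RRRR U=WGWG F=GYGY D=YBYB B=WBWB
After move 2 (U'): U=GGWW F=OOGY R=GYRR B=RRWB L=WBOO
After move 3 (R'): R=YRGR U=GWWR F=OGGW D=YOYY B=BRBB
After move 4 (R'): R=RRYG U=GBWB F=OWGR D=YGYW B=YROB
After move 5 (U): U=WGBB F=RRGR R=YRYG B=WBOB L=OWOO
Query: B face = WBOB

Answer: W B O B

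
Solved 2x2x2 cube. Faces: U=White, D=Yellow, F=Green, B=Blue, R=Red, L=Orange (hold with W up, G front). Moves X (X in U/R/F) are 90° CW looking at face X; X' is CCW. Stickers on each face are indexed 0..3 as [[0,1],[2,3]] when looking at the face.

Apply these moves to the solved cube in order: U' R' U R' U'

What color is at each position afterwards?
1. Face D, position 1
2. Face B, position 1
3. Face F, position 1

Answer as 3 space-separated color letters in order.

After move 1 (U'): U=WWWW F=OOGG R=GGRR B=RRBB L=BBOO
After move 2 (R'): R=GRGR U=WBWR F=OWGW D=YOYG B=YRYB
After move 3 (U): U=WWRB F=GRGW R=YRGR B=BBYB L=OWOO
After move 4 (R'): R=RRYG U=WYRB F=GWGB D=YRYW B=GBOB
After move 5 (U'): U=YBWR F=OWGB R=GWYG B=RROB L=GBOO
Query 1: D[1] = R
Query 2: B[1] = R
Query 3: F[1] = W

Answer: R R W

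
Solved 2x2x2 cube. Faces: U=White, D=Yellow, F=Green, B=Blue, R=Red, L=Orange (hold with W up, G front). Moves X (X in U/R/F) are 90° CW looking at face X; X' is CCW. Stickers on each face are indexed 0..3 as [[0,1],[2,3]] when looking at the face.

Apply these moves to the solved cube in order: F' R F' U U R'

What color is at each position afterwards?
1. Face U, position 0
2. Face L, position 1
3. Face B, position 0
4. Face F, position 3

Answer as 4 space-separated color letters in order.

After move 1 (F'): F=GGGG U=WWRR R=YRYR D=OOYY L=OWOW
After move 2 (R): R=YYRR U=WGRG F=GOGY D=OBYB B=RBWB
After move 3 (F'): F=OYGG U=WGYR R=BYOR D=WWYB L=OGOR
After move 4 (U): U=YWRG F=BYGG R=RBOR B=OGWB L=OYOR
After move 5 (U): U=RYGW F=RBGG R=OGOR B=OYWB L=BYOR
After move 6 (R'): R=GROO U=RWGO F=RYGW D=WBYG B=BYWB
Query 1: U[0] = R
Query 2: L[1] = Y
Query 3: B[0] = B
Query 4: F[3] = W

Answer: R Y B W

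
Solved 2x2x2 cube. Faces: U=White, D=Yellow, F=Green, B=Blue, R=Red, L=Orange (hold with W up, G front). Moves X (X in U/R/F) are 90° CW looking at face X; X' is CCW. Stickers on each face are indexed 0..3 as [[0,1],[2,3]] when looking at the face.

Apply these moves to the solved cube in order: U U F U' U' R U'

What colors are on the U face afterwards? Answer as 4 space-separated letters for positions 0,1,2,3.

After move 1 (U): U=WWWW F=RRGG R=BBRR B=OOBB L=GGOO
After move 2 (U): U=WWWW F=BBGG R=OORR B=GGBB L=RROO
After move 3 (F): F=GBGB U=WWOR R=WOWR D=ROYY L=RYOY
After move 4 (U'): U=WRWO F=RYGB R=GBWR B=WOBB L=GGOY
After move 5 (U'): U=ROWW F=GGGB R=RYWR B=GBBB L=WOOY
After move 6 (R): R=WRRY U=RGWB F=GOGY D=RBYG B=WBOB
After move 7 (U'): U=GBRW F=WOGY R=GORY B=WROB L=WBOY
Query: U face = GBRW

Answer: G B R W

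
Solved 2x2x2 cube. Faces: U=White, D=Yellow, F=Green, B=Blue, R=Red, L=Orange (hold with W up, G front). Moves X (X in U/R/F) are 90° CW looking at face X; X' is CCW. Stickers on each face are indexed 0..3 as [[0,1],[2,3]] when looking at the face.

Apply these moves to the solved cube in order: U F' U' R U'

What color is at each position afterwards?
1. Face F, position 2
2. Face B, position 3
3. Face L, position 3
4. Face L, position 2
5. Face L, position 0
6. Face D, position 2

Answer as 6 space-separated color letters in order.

Answer: R B W O B Y

Derivation:
After move 1 (U): U=WWWW F=RRGG R=BBRR B=OOBB L=GGOO
After move 2 (F'): F=RGRG U=WWBR R=YBYR D=GOYY L=GWOW
After move 3 (U'): U=WRWB F=GWRG R=RGYR B=YBBB L=OOOW
After move 4 (R): R=YRRG U=WWWG F=GORY D=GBYY B=BBRB
After move 5 (U'): U=WGWW F=OORY R=GORG B=YRRB L=BBOW
Query 1: F[2] = R
Query 2: B[3] = B
Query 3: L[3] = W
Query 4: L[2] = O
Query 5: L[0] = B
Query 6: D[2] = Y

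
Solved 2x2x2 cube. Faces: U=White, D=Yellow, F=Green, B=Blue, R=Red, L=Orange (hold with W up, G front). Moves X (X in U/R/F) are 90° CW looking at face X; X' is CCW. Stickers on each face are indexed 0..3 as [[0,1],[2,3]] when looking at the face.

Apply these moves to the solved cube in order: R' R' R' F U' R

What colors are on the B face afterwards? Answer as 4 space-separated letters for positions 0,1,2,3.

Answer: O R O B

Derivation:
After move 1 (R'): R=RRRR U=WBWB F=GWGW D=YGYG B=YBYB
After move 2 (R'): R=RRRR U=WYWY F=GBGB D=YWYW B=GBGB
After move 3 (R'): R=RRRR U=WGWG F=GYGY D=YBYB B=WBWB
After move 4 (F): F=GGYY U=WGOO R=WRGR D=RRYB L=OYOB
After move 5 (U'): U=GOWO F=OYYY R=GGGR B=WRWB L=WBOB
After move 6 (R): R=GGRG U=GYWY F=ORYB D=RWYW B=OROB
Query: B face = OROB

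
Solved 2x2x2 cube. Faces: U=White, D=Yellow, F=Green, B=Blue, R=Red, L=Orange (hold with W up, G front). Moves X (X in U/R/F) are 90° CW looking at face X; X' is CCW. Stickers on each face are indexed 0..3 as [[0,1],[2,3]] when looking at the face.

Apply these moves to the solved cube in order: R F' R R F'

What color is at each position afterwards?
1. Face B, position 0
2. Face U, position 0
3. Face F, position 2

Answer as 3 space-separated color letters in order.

After move 1 (R): R=RRRR U=WGWG F=GYGY D=YBYB B=WBWB
After move 2 (F'): F=YYGG U=WGRR R=BRYR D=OOYB L=OGOW
After move 3 (R): R=YBRR U=WYRG F=YOGB D=OWYW B=RBGB
After move 4 (R): R=RYRB U=WORB F=YWGW D=OGYR B=GBYB
After move 5 (F'): F=WWYG U=WORR R=GYOB D=GWYR L=OBOR
Query 1: B[0] = G
Query 2: U[0] = W
Query 3: F[2] = Y

Answer: G W Y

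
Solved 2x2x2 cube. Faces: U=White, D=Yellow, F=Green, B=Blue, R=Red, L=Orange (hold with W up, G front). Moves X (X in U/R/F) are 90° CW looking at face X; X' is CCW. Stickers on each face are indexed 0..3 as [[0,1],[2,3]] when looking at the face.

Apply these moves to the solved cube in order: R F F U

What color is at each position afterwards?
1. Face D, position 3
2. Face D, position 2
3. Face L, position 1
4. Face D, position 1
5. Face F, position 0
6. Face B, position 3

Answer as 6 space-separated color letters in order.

Answer: B Y G W O B

Derivation:
After move 1 (R): R=RRRR U=WGWG F=GYGY D=YBYB B=WBWB
After move 2 (F): F=GGYY U=WGOO R=WRGR D=RRYB L=OYOB
After move 3 (F): F=YGYG U=WGBY R=OROR D=GWYB L=OROR
After move 4 (U): U=BWYG F=ORYG R=WBOR B=ORWB L=YGOR
Query 1: D[3] = B
Query 2: D[2] = Y
Query 3: L[1] = G
Query 4: D[1] = W
Query 5: F[0] = O
Query 6: B[3] = B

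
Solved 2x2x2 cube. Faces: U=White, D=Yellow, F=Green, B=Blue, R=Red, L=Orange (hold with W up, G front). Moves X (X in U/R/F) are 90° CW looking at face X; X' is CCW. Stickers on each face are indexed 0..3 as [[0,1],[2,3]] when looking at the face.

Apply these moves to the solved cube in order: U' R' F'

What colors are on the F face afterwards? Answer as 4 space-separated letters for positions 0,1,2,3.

Answer: W W O G

Derivation:
After move 1 (U'): U=WWWW F=OOGG R=GGRR B=RRBB L=BBOO
After move 2 (R'): R=GRGR U=WBWR F=OWGW D=YOYG B=YRYB
After move 3 (F'): F=WWOG U=WBGG R=ORYR D=BOYG L=BROW
Query: F face = WWOG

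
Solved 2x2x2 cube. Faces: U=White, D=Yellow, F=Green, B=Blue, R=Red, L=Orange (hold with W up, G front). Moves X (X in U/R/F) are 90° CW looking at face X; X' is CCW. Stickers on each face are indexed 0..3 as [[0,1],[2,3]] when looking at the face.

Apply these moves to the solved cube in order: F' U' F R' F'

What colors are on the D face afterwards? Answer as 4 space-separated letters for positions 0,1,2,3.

Answer: O O Y W

Derivation:
After move 1 (F'): F=GGGG U=WWRR R=YRYR D=OOYY L=OWOW
After move 2 (U'): U=WRWR F=OWGG R=GGYR B=YRBB L=BBOW
After move 3 (F): F=GOGW U=WRWB R=WGRR D=YGYY L=BOOO
After move 4 (R'): R=GRWR U=WBWY F=GRGB D=YOYW B=YRGB
After move 5 (F'): F=RBGG U=WBGW R=ORYR D=OOYW L=BYOW
Query: D face = OOYW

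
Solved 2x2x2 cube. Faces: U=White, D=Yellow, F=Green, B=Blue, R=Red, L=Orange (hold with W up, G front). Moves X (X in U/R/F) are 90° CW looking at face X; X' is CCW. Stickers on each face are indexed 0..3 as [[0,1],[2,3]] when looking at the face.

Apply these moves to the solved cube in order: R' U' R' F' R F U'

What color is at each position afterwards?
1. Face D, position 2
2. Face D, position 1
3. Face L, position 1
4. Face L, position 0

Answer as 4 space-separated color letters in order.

After move 1 (R'): R=RRRR U=WBWB F=GWGW D=YGYG B=YBYB
After move 2 (U'): U=BBWW F=OOGW R=GWRR B=RRYB L=YBOO
After move 3 (R'): R=WRGR U=BYWR F=OBGW D=YOYW B=GRGB
After move 4 (F'): F=BWOG U=BYWG R=ORYR D=BOYW L=YROW
After move 5 (R): R=YORR U=BWWG F=BOOW D=BGYG B=GRYB
After move 6 (F): F=OBWO U=BWWR R=WOGR D=RYYG L=YBOG
After move 7 (U'): U=WRBW F=YBWO R=OBGR B=WOYB L=GROG
Query 1: D[2] = Y
Query 2: D[1] = Y
Query 3: L[1] = R
Query 4: L[0] = G

Answer: Y Y R G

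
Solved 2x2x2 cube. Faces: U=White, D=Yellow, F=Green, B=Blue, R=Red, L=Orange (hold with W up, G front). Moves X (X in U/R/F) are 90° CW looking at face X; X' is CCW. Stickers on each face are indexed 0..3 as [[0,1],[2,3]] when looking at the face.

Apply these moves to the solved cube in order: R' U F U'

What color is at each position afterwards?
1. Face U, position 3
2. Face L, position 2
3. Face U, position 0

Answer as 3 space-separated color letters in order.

Answer: O O W

Derivation:
After move 1 (R'): R=RRRR U=WBWB F=GWGW D=YGYG B=YBYB
After move 2 (U): U=WWBB F=RRGW R=YBRR B=OOYB L=GWOO
After move 3 (F): F=GRWR U=WWOW R=BBBR D=RYYG L=GYOG
After move 4 (U'): U=WWWO F=GYWR R=GRBR B=BBYB L=OOOG
Query 1: U[3] = O
Query 2: L[2] = O
Query 3: U[0] = W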